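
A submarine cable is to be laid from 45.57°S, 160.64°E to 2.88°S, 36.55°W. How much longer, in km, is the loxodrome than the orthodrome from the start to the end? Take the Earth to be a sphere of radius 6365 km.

2281 km

Great circle: cos σ = sin φ₁ sin φ₂ + cos φ₁ cos φ₂ cos Δλ,  σ = 2.2550 rad → d_gc = 14353.0 km
Rhumb line: Δψ = +0.8452, q = Δφ/Δψ = 0.8815, d_rh = R√(Δφ²+q²Δλ²) = 16634.0 km
Excess = 16634.0 − 14353.0 = 2281.0 ≈ 2281 km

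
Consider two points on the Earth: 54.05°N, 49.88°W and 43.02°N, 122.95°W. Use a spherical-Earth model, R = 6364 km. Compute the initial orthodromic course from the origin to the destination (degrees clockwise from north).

288.1°

N = sin Δλ·cos φ₂ = -0.6994;  D = cos φ₁ sin φ₂ − sin φ₁ cos φ₂ cos Δλ = +0.2282
initial course = atan2(N, D) = 288.07°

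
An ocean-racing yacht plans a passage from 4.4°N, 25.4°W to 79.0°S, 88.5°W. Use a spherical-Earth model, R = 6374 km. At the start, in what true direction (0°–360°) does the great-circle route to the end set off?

N = sin Δλ·cos φ₂ = -0.1702;  D = cos φ₁ sin φ₂ − sin φ₁ cos φ₂ cos Δλ = -0.9854
initial course = atan2(N, D) = 189.80°

189.8°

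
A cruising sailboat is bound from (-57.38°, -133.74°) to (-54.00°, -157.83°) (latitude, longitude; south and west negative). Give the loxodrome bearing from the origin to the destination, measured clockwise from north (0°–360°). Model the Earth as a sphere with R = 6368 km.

284.0°

Δψ = ln[tan(π/4+φ₂/2)/tan(π/4+φ₁/2)] = +0.1047
Δλ = -0.4204 rad (taken the short way round)
course = atan2(Δλ, Δψ) = 283.99°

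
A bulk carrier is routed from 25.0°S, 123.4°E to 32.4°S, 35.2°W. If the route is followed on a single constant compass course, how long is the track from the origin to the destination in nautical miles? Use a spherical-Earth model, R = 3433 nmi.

8338 nmi

Δψ = ln[tan(π/4+φ₂/2)/tan(π/4+φ₁/2)] = -0.1474;  Δφ = -0.1292 rad,  Δλ = -2.7681 rad
q = Δφ/Δψ = 0.8762
d = R·√(Δφ² + q²Δλ²) = 3433·2.42876 = 8338 nmi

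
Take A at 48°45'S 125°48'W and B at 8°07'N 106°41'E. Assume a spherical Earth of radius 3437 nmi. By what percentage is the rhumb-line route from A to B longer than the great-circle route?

Great circle: σ = 2.0986 rad → d_gc = Rσ = 7213.0 nmi
Rhumb: Δφ = +0.9925, Δλ = -2.2256, Δψ = +1.1193, q = Δφ/Δψ = 0.8867 → d_rh = R√(Δφ²+q²Δλ²) = 7592.3 nmi
Excess = (7592.3 − 7213.0) / 7213.0 = 379.3 / 7213.0 = 5.26% ≈ 5.3%

5.3%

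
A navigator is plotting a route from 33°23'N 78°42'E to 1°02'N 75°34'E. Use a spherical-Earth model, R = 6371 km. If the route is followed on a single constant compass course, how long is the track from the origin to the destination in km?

3612 km

Δψ = ln[tan(π/4+φ₂/2)/tan(π/4+φ₁/2)] = -0.6007;  Δφ = -0.5646 rad,  Δλ = -0.0547 rad
q = Δφ/Δψ = 0.9399
d = R·√(Δφ² + q²Δλ²) = 6371·0.56695 = 3612 km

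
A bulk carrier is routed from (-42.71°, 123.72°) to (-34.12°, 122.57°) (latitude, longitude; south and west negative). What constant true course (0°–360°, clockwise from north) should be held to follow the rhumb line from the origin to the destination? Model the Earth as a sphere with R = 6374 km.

354.0°

Δψ = ln[tan(π/4+φ₂/2)/tan(π/4+φ₁/2)] = +0.1918
Δλ = -0.0201 rad (taken the short way round)
course = atan2(Δλ, Δψ) = 354.02°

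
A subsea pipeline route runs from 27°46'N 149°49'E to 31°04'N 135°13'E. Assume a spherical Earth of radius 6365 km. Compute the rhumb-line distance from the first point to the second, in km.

1459 km

Rhumb course C = atan2(Δλ, Δψ) with Δψ = ln[tan(π/4+φ₂/2)/tan(π/4+φ₁/2)] = +0.0661, Δλ = -0.2548 → C = 284.55°
d = R·|Δφ| / |cos C| = 6365·0.05760 / 0.25122 = 1459 km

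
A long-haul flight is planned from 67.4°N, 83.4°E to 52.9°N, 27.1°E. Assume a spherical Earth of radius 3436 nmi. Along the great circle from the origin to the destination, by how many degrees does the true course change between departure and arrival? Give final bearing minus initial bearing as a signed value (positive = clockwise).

At departure: θ₁ = atan2(sin Δλ cos φ₂, cos φ₁ sin φ₂ − sin φ₁ cos φ₂ cos Δλ) = 269.72°
At arrival: θ₂ = atan2(sin Δλ cos φ₁, −cos φ₂ sin φ₁ + sin φ₂ cos φ₁ cos Δλ) = 219.57°
Δθ = θ₂ − θ₁ = -50.1°

-50.1°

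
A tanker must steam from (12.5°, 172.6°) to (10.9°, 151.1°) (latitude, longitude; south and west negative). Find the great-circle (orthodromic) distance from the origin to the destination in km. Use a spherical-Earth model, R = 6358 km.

2342 km

Haversine: a = sin²(Δφ/2)+cos φ₁ cos φ₂ sin²(Δλ/2) = 0.03355;  σ = 2·atan2(√a,√(1−a))
σ = 21.108° → d = Rσ = 6358·0.36841 = 2342 km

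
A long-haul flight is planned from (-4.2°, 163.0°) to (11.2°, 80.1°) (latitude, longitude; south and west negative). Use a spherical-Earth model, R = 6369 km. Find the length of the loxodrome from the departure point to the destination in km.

Δψ = ln[tan(π/4+φ₂/2)/tan(π/4+φ₁/2)] = +0.2701;  Δφ = +0.2688 rad,  Δλ = -1.4469 rad
q = Δφ/Δψ = 0.9951
d = R·√(Δφ² + q²Δλ²) = 6369·1.46467 = 9328 km

9328 km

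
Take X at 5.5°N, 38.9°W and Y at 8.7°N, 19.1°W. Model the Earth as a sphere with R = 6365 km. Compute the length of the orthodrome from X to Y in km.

cos σ = sin φ₁ sin φ₂ + cos φ₁ cos φ₂ cos Δλ
      = sin(5.50°)sin(8.70°) + cos(5.50°)cos(8.70°)cos(19.80°) = 0.9403
σ = 19.903° → d = Rσ = 6365·0.34737 = 2211 km

2211 km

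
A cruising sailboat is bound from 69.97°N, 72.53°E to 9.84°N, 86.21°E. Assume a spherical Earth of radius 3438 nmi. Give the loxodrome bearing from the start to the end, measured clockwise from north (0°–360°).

171.3°

Meridional parts: M(φ₁)=+1.7339, M(φ₂)=+0.1726 → ΔM = -1.5613;  Δλ = +0.2388 rad
tan C = Δλ / ΔM = -0.1529 → C = 171.31°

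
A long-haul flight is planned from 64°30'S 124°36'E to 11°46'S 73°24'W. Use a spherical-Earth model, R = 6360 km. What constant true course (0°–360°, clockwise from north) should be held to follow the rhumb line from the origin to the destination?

65.7°

Δψ = ln[tan(π/4+φ₂/2)/tan(π/4+φ₁/2)] = +1.2792
Δλ = +2.8274 rad (taken the short way round)
course = atan2(Δλ, Δψ) = 65.66°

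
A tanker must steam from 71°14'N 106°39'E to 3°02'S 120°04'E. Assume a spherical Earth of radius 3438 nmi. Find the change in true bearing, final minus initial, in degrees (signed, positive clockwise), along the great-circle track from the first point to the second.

+9.5°

Initial bearing θ₁ = atan2(sin Δλ cos φ₂, cos φ₁ sin φ₂ − sin φ₁ cos φ₂ cos Δλ) = 166.11°
Final bearing θ₂ = (initial bearing from the destination back to the start) + 180° = 175.56°
Δθ = θ₂ − θ₁ = +9.5°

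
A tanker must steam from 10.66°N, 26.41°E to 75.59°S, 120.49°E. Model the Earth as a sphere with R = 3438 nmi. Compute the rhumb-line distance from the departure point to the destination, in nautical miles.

Rhumb course C = atan2(Δλ, Δψ) with Δψ = ln[tan(π/4+φ₂/2)/tan(π/4+φ₁/2)] = -2.2553, Δλ = +1.6420 → C = 143.94°
d = R·|Δφ| / |cos C| = 3438·1.50535 / 0.80843 = 6402 nmi

6402 nmi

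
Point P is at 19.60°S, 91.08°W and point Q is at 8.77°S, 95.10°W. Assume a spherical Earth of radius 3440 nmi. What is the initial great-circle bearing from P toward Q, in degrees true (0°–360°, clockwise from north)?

339.7°

N = sin Δλ·cos φ₂ = -0.0693;  D = cos φ₁ sin φ₂ − sin φ₁ cos φ₂ cos Δλ = +0.1871
initial course = atan2(N, D) = 339.68°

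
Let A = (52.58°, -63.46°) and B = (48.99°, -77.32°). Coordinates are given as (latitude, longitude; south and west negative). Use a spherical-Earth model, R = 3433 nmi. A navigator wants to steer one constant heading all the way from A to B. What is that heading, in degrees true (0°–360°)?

Meridional parts: M(φ₁)=+1.0827, M(φ₂)=+0.9835 → ΔM = -0.0992;  Δλ = -0.2419 rad
tan C = Δλ / ΔM = +2.4393 → C = 247.71°

247.7°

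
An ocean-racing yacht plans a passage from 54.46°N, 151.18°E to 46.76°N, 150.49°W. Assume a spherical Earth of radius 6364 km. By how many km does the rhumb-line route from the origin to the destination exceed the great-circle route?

112 km

Great circle: cos σ = sin φ₁ sin φ₂ + cos φ₁ cos φ₂ cos Δλ,  σ = 0.6404 rad → d_gc = 4075.6 km
Rhumb line: Δψ = -0.2124, q = Δφ/Δψ = 0.6327, d_rh = R√(Δφ²+q²Δλ²) = 4187.4 km
Excess = 4187.4 − 4075.6 = 111.8 ≈ 112 km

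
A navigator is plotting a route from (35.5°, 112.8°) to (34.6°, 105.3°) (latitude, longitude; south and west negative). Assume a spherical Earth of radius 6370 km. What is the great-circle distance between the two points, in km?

690 km

cos σ = sin φ₁ sin φ₂ + cos φ₁ cos φ₂ cos Δλ
      = sin(35.50°)sin(34.60°) + cos(35.50°)cos(34.60°)cos(-7.50°) = 0.9941
σ = 6.204° → d = Rσ = 6370·0.10828 = 690 km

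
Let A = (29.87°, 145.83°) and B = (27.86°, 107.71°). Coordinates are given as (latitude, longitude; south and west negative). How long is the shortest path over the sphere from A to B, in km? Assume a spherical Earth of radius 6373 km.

Haversine: a = sin²(Δφ/2)+cos φ₁ cos φ₂ sin²(Δλ/2) = 0.08206;  σ = 2·atan2(√a,√(1−a))
σ = 33.293° → d = Rσ = 6373·0.58107 = 3703 km

3703 km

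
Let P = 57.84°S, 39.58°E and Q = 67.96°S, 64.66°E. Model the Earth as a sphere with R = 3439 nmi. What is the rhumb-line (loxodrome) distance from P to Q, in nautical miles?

910 nmi

Δψ = ln[tan(π/4+φ₂/2)/tan(π/4+φ₁/2)] = -0.3922;  Δφ = -0.1766 rad,  Δλ = +0.4377 rad
q = Δφ/Δψ = 0.4504
d = R·√(Δφ² + q²Δλ²) = 3439·0.26469 = 910 nmi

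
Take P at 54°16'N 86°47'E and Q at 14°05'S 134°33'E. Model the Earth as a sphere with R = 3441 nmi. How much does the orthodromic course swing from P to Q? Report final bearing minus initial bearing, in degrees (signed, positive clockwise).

At departure: θ₁ = atan2(sin Δλ cos φ₂, cos φ₁ sin φ₂ − sin φ₁ cos φ₂ cos Δλ) = 133.07°
At arrival: θ₂ = atan2(sin Δλ cos φ₁, −cos φ₂ sin φ₁ + sin φ₂ cos φ₁ cos Δλ) = 153.91°
Δθ = θ₂ − θ₁ = +20.8°

+20.8°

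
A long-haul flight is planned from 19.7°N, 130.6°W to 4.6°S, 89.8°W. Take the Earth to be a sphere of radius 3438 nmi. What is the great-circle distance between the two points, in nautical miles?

2814 nmi

Haversine: a = sin²(Δφ/2)+cos φ₁ cos φ₂ sin²(Δλ/2) = 0.15832;  σ = 2·atan2(√a,√(1−a))
σ = 46.893° → d = Rσ = 3438·0.81844 = 2814 nmi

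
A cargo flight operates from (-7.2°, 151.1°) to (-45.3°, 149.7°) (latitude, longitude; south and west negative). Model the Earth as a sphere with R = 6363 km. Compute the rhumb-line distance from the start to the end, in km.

4233 km

Δψ = ln[tan(π/4+φ₂/2)/tan(π/4+φ₁/2)] = -0.7628;  Δφ = -0.6650 rad,  Δλ = -0.0244 rad
q = Δφ/Δψ = 0.8717
d = R·√(Δφ² + q²Δλ²) = 6363·0.66531 = 4233 km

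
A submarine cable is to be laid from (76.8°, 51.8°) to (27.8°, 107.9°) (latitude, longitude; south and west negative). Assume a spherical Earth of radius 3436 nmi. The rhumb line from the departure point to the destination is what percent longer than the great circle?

Great circle: σ = 0.9683 rad → d_gc = Rσ = 3327.0 nmi
Rhumb: Δφ = -0.8552, Δλ = +0.9791, Δψ = -1.6513, q = Δφ/Δψ = 0.5179 → d_rh = R√(Δφ²+q²Δλ²) = 3416.2 nmi
Excess = (3416.2 − 3327.0) / 3327.0 = 89.2 / 3327.0 = 2.68% ≈ 2.7%

2.7%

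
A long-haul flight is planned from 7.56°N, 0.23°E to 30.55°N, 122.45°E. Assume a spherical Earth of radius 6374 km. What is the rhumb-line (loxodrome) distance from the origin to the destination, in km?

Δψ = ln[tan(π/4+φ₂/2)/tan(π/4+φ₁/2)] = +0.4281;  Δφ = +0.4013 rad,  Δλ = +2.1331 rad
q = Δφ/Δψ = 0.9373
d = R·√(Δφ² + q²Δλ²) = 6374·2.03927 = 12998 km

12998 km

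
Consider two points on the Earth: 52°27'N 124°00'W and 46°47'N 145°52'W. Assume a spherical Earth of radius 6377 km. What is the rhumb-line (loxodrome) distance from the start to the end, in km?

1696 km

Δψ = ln[tan(π/4+φ₂/2)/tan(π/4+φ₁/2)] = -0.1529;  Δφ = -0.0989 rad,  Δλ = -0.3816 rad
q = Δφ/Δψ = 0.6469
d = R·√(Δφ² + q²Δλ²) = 6377·0.26596 = 1696 km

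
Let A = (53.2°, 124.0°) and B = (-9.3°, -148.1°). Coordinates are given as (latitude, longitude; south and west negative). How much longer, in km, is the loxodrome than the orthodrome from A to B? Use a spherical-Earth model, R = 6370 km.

Great circle: cos σ = sin φ₁ sin φ₂ + cos φ₁ cos φ₂ cos Δλ,  σ = 1.6787 rad → d_gc = 10693.607 km
Rhumb line: Δψ = -1.2637, q = Δφ/Δψ = 0.8632, d_rh = R√(Δφ²+q²Δλ²) = 10929.113 km
Excess = 10929.113 − 10693.607 = 235.506 ≈ 236 km

236 km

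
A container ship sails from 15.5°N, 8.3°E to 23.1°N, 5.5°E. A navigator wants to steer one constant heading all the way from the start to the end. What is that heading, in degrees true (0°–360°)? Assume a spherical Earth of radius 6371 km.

340.8°

Δψ = ln[tan(π/4+φ₂/2)/tan(π/4+φ₁/2)] = +0.1407
Δλ = -0.0489 rad (taken the short way round)
course = atan2(Δλ, Δψ) = 340.84°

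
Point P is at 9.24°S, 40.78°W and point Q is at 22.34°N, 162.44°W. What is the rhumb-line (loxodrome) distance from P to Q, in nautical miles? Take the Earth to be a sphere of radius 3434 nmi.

Δψ = ln[tan(π/4+φ₂/2)/tan(π/4+φ₁/2)] = +0.5622;  Δφ = +0.5512 rad,  Δλ = -2.1234 rad
q = Δφ/Δψ = 0.9805
d = R·√(Δφ² + q²Δλ²) = 3434·2.15363 = 7396 nmi

7396 nmi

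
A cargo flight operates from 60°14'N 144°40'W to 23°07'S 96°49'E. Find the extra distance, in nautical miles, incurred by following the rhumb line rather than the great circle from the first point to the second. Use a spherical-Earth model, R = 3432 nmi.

Great circle: cos σ = sin φ₁ sin φ₂ + cos φ₁ cos φ₂ cos Δλ,  σ = 2.1637 rad → d_gc = 7425.9 nmi
Rhumb line: Δψ = -1.7400, q = Δφ/Δψ = 0.8360, d_rh = R√(Δφ²+q²Δλ²) = 7755.8 nmi
Excess = 7755.8 − 7425.9 = 329.9 ≈ 330 nmi

330 nmi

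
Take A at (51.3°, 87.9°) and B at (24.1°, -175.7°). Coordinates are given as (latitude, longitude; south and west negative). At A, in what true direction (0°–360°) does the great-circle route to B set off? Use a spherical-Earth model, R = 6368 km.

N = sin Δλ·cos φ₂ = +0.9071;  D = cos φ₁ sin φ₂ − sin φ₁ cos φ₂ cos Δλ = +0.3347
initial course = atan2(N, D) = 69.75°

69.7°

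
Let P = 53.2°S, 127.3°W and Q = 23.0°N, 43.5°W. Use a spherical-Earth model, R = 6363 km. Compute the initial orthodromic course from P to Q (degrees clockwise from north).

71.1°

N = sin Δλ·cos φ₂ = +0.9151;  D = cos φ₁ sin φ₂ − sin φ₁ cos φ₂ cos Δλ = +0.3137
initial course = atan2(N, D) = 71.08°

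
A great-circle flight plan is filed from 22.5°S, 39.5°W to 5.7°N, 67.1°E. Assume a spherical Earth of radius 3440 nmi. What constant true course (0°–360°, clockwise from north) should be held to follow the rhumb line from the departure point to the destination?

Δψ = ln[tan(π/4+φ₂/2)/tan(π/4+φ₁/2)] = +0.5028
Δλ = +1.8605 rad (taken the short way round)
course = atan2(Δλ, Δψ) = 74.88°

74.9°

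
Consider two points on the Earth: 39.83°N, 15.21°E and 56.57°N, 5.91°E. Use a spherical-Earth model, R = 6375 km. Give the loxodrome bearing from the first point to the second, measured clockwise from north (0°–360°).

339.9°

Δψ = ln[tan(π/4+φ₂/2)/tan(π/4+φ₁/2)] = +0.4439
Δλ = -0.1623 rad (taken the short way round)
course = atan2(Δλ, Δψ) = 339.92°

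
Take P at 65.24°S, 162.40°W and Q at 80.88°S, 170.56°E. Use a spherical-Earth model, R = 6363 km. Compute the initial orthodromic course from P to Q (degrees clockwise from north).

N = sin Δλ·cos φ₂ = -0.0721;  D = cos φ₁ sin φ₂ − sin φ₁ cos φ₂ cos Δλ = -0.2853
initial course = atan2(N, D) = 194.17°

194.2°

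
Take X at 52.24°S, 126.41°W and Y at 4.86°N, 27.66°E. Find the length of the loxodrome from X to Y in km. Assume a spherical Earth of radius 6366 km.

Rhumb course C = atan2(Δλ, Δψ) with Δψ = ln[tan(π/4+φ₂/2)/tan(π/4+φ₁/2)] = +1.1579, Δλ = +2.6890 → C = 66.70°
d = R·|Δφ| / |cos C| = 6366·0.99658 / 0.39550 = 16041 km

16041 km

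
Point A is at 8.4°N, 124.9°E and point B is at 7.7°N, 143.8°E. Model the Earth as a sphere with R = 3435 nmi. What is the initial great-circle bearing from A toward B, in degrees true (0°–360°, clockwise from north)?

N = sin Δλ·cos φ₂ = +0.3210;  D = cos φ₁ sin φ₂ − sin φ₁ cos φ₂ cos Δλ = -0.0044
initial course = atan2(N, D) = 90.79°

90.8°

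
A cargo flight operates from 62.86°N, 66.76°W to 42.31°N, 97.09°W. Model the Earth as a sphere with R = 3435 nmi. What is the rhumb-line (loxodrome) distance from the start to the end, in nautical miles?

1637 nmi

Δψ = ln[tan(π/4+φ₂/2)/tan(π/4+φ₁/2)] = -0.6050;  Δφ = -0.3587 rad,  Δλ = -0.5294 rad
q = Δφ/Δψ = 0.5929
d = R·√(Δφ² + q²Δλ²) = 3435·0.47659 = 1637 nmi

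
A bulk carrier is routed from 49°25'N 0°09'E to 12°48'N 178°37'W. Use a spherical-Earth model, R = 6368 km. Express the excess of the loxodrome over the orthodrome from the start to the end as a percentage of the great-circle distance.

29.8%

Great circle: σ = 2.0555 rad → d_gc = Rσ = 13089.7 km
Rhumb: Δφ = -0.6391, Δλ = -3.1201, Δψ = -0.7697, q = Δφ/Δψ = 0.8303 → d_rh = R√(Δφ²+q²Δλ²) = 16992.4 km
Excess = (16992.4 − 13089.7) / 13089.7 = 3902.7 / 13089.7 = 29.82% ≈ 29.8%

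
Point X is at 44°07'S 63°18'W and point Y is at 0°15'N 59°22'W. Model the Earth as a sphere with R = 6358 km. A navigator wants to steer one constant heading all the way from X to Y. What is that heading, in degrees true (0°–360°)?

4.5°

Δψ = ln[tan(π/4+φ₂/2)/tan(π/4+φ₁/2)] = +0.8641
Δλ = +0.0686 rad (taken the short way round)
course = atan2(Δλ, Δψ) = 4.54°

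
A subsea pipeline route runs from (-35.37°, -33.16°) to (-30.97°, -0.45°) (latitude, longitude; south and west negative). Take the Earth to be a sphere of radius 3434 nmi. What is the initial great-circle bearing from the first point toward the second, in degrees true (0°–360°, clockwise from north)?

N = sin Δλ·cos φ₂ = +0.4633;  D = cos φ₁ sin φ₂ − sin φ₁ cos φ₂ cos Δλ = -0.0020
initial course = atan2(N, D) = 90.25°

90.2°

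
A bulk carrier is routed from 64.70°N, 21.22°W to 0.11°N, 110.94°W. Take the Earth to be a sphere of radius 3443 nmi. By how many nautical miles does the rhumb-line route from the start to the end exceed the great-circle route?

Great circle: cos σ = sin φ₁ sin φ₂ + cos φ₁ cos φ₂ cos Δλ,  σ = 1.5670 rad → d_gc = 5395.1 nmi
Rhumb line: Δψ = -1.4922, q = Δφ/Δψ = 0.7555, d_rh = R√(Δφ²+q²Δλ²) = 5626.2 nmi
Excess = 5626.2 − 5395.1 = 231.1 ≈ 231 nmi

231 nmi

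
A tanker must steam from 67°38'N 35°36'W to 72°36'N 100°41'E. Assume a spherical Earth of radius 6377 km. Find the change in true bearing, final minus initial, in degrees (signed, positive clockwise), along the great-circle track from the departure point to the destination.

At departure: θ₁ = atan2(sin Δλ cos φ₂, cos φ₁ sin φ₂ − sin φ₁ cos φ₂ cos Δλ) = 20.16°
At arrival: θ₂ = atan2(sin Δλ cos φ₁, −cos φ₂ sin φ₁ + sin φ₂ cos φ₁ cos Δλ) = 153.99°
Δθ = θ₂ − θ₁ = +133.8°

+133.8°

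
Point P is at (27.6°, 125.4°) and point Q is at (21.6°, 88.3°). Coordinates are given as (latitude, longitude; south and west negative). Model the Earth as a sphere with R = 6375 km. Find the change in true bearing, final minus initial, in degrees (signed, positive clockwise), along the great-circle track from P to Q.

-15.9°

Initial bearing θ₁ = atan2(sin Δλ cos φ₂, cos φ₁ sin φ₂ − sin φ₁ cos φ₂ cos Δλ) = 268.23°
Final bearing θ₂ = (initial bearing from the destination back to the start) + 180° = 252.30°
Δθ = θ₂ − θ₁ = -15.9°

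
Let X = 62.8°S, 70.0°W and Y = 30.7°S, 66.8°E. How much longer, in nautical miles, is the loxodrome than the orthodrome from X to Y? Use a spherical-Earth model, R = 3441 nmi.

Great circle: cos σ = sin φ₁ sin φ₂ + cos φ₁ cos φ₂ cos Δλ,  σ = 1.4024 rad → d_gc = 4825.76 nmi
Rhumb line: Δψ = +0.8557, q = Δφ/Δψ = 0.6548, d_rh = R√(Δφ²+q²Δλ²) = 5714.34 nmi
Excess = 5714.34 − 4825.76 = 888.58 ≈ 889 nmi

889 nmi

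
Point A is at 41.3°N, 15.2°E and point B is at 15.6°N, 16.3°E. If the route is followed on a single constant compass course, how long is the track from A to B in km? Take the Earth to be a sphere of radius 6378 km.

2863 km

Δψ = ln[tan(π/4+φ₂/2)/tan(π/4+φ₁/2)] = -0.5171;  Δφ = -0.4485 rad,  Δλ = +0.0192 rad
q = Δφ/Δψ = 0.8674
d = R·√(Δφ² + q²Δλ²) = 6378·0.44886 = 2863 km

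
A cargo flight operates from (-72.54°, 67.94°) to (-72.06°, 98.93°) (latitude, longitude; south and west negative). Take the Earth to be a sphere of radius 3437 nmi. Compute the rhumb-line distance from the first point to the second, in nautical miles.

566 nmi

Δψ = ln[tan(π/4+φ₂/2)/tan(π/4+φ₁/2)] = +0.0276;  Δφ = +0.0084 rad,  Δλ = +0.5409 rad
q = Δφ/Δψ = 0.3040
d = R·√(Δφ² + q²Δλ²) = 3437·0.16465 = 566 nmi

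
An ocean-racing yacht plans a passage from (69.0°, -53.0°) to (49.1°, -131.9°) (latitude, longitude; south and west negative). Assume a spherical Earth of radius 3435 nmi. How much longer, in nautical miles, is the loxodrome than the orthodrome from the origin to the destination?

157 nmi

Great circle: cos σ = sin φ₁ sin φ₂ + cos φ₁ cos φ₂ cos Δλ,  σ = 0.7215 rad → d_gc = 2478.3 nmi
Rhumb line: Δψ = -0.6991, q = Δφ/Δψ = 0.4968, d_rh = R√(Δφ²+q²Δλ²) = 2635.5 nmi
Excess = 2635.5 − 2478.3 = 157.2 ≈ 157 nmi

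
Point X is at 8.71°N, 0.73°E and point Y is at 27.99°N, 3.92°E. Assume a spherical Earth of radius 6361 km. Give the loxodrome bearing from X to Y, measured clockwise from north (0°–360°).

8.9°

Δψ = ln[tan(π/4+φ₂/2)/tan(π/4+φ₁/2)] = +0.3566
Δλ = +0.0557 rad (taken the short way round)
course = atan2(Δλ, Δψ) = 8.87°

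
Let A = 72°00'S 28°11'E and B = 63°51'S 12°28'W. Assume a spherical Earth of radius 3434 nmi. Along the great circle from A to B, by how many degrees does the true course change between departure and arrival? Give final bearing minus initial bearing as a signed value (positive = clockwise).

Initial bearing θ₁ = atan2(sin Δλ cos φ₂, cos φ₁ sin φ₂ − sin φ₁ cos φ₂ cos Δλ) = 278.05°
Final bearing θ₂ = (initial bearing from the destination back to the start) + 180° = 316.03°
Δθ = θ₂ − θ₁ = +38.0°

+38.0°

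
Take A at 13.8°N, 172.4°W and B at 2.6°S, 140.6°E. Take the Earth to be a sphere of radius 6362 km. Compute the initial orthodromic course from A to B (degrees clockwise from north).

N = sin Δλ·cos φ₂ = -0.7306;  D = cos φ₁ sin φ₂ − sin φ₁ cos φ₂ cos Δλ = -0.2066
initial course = atan2(N, D) = 254.21°

254.2°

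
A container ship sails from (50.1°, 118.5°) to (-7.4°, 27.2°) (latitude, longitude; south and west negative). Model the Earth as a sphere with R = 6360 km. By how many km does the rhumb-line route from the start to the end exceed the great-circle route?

Great circle: cos σ = sin φ₁ sin φ₂ + cos φ₁ cos φ₂ cos Δλ,  σ = 1.6843 rad → d_gc = 10712.0 km
Rhumb line: Δψ = -1.1429, q = Δφ/Δψ = 0.8781, d_rh = R√(Δφ²+q²Δλ²) = 10951.2 km
Excess = 10951.2 − 10712.0 = 239.2 ≈ 239 km

239 km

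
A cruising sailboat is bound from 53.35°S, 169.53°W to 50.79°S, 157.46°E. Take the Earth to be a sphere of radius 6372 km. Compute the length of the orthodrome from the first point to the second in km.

2254 km

Haversine: a = sin²(Δφ/2)+cos φ₁ cos φ₂ sin²(Δλ/2) = 0.03096;  σ = 2·atan2(√a,√(1−a))
σ = 20.267° → d = Rσ = 6372·0.35373 = 2254 km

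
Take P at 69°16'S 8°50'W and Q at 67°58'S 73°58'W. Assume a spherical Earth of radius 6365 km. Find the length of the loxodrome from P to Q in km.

2641 km

Δψ = ln[tan(π/4+φ₂/2)/tan(π/4+φ₁/2)] = +0.0622;  Δφ = +0.0227 rad,  Δλ = -1.1368 rad
q = Δφ/Δψ = 0.3645
d = R·√(Δφ² + q²Δλ²) = 6365·0.41498 = 2641 km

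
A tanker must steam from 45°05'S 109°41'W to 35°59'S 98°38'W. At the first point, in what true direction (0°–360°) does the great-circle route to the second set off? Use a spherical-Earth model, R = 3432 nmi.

N = sin Δλ·cos φ₂ = +0.1551;  D = cos φ₁ sin φ₂ − sin φ₁ cos φ₂ cos Δλ = +0.1475
initial course = atan2(N, D) = 46.43°

46.4°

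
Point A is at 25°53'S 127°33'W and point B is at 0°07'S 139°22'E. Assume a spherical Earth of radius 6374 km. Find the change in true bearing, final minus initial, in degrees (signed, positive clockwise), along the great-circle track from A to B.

+27.4°

At departure: θ₁ = atan2(sin Δλ cos φ₂, cos φ₁ sin φ₂ − sin φ₁ cos φ₂ cos Δλ) = 268.55°
At arrival: θ₂ = atan2(sin Δλ cos φ₁, −cos φ₂ sin φ₁ + sin φ₂ cos φ₁ cos Δλ) = 295.92°
Δθ = θ₂ − θ₁ = +27.4°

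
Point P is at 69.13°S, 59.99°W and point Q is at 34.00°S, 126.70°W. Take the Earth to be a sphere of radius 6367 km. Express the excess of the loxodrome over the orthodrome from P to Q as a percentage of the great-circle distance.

3.8%

Great circle: σ = 0.8772 rad → d_gc = Rσ = 5585.4 km
Rhumb: Δφ = +0.6131, Δλ = -1.1643, Δψ = +1.0603, q = Δφ/Δψ = 0.5783 → d_rh = R√(Δφ²+q²Δλ²) = 5798.1 km
Excess = (5798.1 − 5585.4) / 5585.4 = 212.7 / 5585.4 = 3.81% ≈ 3.8%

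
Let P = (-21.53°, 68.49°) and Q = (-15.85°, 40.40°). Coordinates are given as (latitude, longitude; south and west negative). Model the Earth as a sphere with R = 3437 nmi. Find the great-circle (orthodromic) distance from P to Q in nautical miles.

1630 nmi

cos σ = sin φ₁ sin φ₂ + cos φ₁ cos φ₂ cos Δλ
      = sin(-21.53°)sin(-15.85°) + cos(-21.53°)cos(-15.85°)cos(-28.09°) = 0.8897
σ = 27.166° → d = Rσ = 3437·0.47414 = 1630 nmi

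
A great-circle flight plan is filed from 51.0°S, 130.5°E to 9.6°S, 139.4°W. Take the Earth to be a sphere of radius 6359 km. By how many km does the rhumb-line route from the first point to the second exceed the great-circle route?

Great circle: cos σ = sin φ₁ sin φ₂ + cos φ₁ cos φ₂ cos Δλ,  σ = 1.4419 rad → d_gc = 9169.2 km
Rhumb line: Δψ = +0.8698, q = Δφ/Δψ = 0.8307, d_rh = R√(Δφ²+q²Δλ²) = 9493.3 km
Excess = 9493.3 − 9169.2 = 324.1 ≈ 324 km

324 km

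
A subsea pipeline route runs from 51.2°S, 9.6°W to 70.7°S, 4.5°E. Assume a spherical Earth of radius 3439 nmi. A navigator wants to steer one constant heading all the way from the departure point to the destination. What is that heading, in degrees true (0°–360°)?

161.3°

Meridional parts: M(φ₁)=-1.0437, M(φ₂)=-1.7718 → ΔM = -0.7281;  Δλ = +0.2461 rad
tan C = Δλ / ΔM = -0.3380 → C = 161.32°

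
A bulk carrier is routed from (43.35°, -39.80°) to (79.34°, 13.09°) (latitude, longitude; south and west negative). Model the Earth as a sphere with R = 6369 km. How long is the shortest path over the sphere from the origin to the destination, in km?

4547 km

cos σ = sin φ₁ sin φ₂ + cos φ₁ cos φ₂ cos Δλ
      = sin(43.35°)sin(79.34°) + cos(43.35°)cos(79.34°)cos(52.89°) = 0.7558
σ = 40.908° → d = Rσ = 6369·0.71398 = 4547 km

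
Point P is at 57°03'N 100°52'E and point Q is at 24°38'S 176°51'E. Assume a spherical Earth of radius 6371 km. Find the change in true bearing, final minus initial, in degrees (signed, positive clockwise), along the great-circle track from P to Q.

At departure: θ₁ = atan2(sin Δλ cos φ₂, cos φ₁ sin φ₂ − sin φ₁ cos φ₂ cos Δλ) = 115.01°
At arrival: θ₂ = atan2(sin Δλ cos φ₁, −cos φ₂ sin φ₁ + sin φ₂ cos φ₁ cos Δλ) = 147.16°
Δθ = θ₂ − θ₁ = +32.2°

+32.2°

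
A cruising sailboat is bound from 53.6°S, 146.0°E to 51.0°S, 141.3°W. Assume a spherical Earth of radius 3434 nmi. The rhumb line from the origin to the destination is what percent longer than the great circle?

4.6%

Great circle: σ = 0.7428 rad → d_gc = Rσ = 2550.8 nmi
Rhumb: Δφ = +0.0454, Δλ = +1.2689, Δψ = +0.0742, q = Δφ/Δψ = 0.6113 → d_rh = R√(Δφ²+q²Δλ²) = 2668.1 nmi
Excess = (2668.1 − 2550.8) / 2550.8 = 117.3 / 2550.8 = 4.60% ≈ 4.6%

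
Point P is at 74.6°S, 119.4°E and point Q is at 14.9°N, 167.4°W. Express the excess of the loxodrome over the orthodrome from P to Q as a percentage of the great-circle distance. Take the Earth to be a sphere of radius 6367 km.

2.8%

Great circle: σ = 1.7454 rad → d_gc = Rσ = 11113.0 km
Rhumb: Δφ = +1.5621, Δλ = +1.2776, Δψ = +2.2640, q = Δφ/Δψ = 0.6900 → d_rh = R√(Δφ²+q²Δλ²) = 11420.0 km
Excess = (11420.0 − 11113.0) / 11113.0 = 307.0 / 11113.0 = 2.76% ≈ 2.8%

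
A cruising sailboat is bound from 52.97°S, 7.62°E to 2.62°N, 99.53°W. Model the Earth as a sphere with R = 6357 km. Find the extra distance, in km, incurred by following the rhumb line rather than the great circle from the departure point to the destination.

496 km

Great circle: cos σ = sin φ₁ sin φ₂ + cos φ₁ cos φ₂ cos Δλ,  σ = 1.7864 rad → d_gc = 11355.8 km
Rhumb line: Δψ = +1.1397, q = Δφ/Δψ = 0.8513, d_rh = R√(Δφ²+q²Δλ²) = 11851.8 km
Excess = 11851.8 − 11355.8 = 496.0 ≈ 496 km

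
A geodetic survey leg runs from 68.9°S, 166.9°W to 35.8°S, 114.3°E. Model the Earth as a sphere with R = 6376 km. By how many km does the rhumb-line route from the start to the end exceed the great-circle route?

327 km

Great circle: cos σ = sin φ₁ sin φ₂ + cos φ₁ cos φ₂ cos Δλ,  σ = 0.9242 rad → d_gc = 5892.9 km
Rhumb line: Δψ = +1.0107, q = Δφ/Δψ = 0.5716, d_rh = R√(Δφ²+q²Δλ²) = 6220.0 km
Excess = 6220.0 − 5892.9 = 327.1 ≈ 327 km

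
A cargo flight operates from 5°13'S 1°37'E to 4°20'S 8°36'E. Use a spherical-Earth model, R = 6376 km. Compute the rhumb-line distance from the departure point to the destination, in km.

Rhumb course C = atan2(Δλ, Δψ) with Δψ = ln[tan(π/4+φ₂/2)/tan(π/4+φ₁/2)] = +0.0155, Δλ = +0.1219 → C = 82.77°
d = R·|Δφ| / |cos C| = 6376·0.01542 / 0.12592 = 781 km

781 km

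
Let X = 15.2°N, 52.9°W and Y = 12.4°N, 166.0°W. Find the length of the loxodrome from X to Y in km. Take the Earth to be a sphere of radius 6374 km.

12221 km

Δψ = ln[tan(π/4+φ₂/2)/tan(π/4+φ₁/2)] = -0.0503;  Δφ = -0.0489 rad,  Δλ = -1.9740 rad
q = Δφ/Δψ = 0.9710
d = R·√(Δφ² + q²Δλ²) = 6374·1.91740 = 12221 km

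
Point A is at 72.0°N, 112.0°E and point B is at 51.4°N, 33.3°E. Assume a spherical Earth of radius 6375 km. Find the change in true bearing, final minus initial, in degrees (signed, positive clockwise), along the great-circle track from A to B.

-72.5°

At departure: θ₁ = atan2(sin Δλ cos φ₂, cos φ₁ sin φ₂ − sin φ₁ cos φ₂ cos Δλ) = 281.57°
At arrival: θ₂ = atan2(sin Δλ cos φ₁, −cos φ₂ sin φ₁ + sin φ₂ cos φ₁ cos Δλ) = 209.03°
Δθ = θ₂ − θ₁ = -72.5°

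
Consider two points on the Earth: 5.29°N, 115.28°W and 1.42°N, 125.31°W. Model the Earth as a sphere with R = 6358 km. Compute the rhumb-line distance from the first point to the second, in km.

Δψ = ln[tan(π/4+φ₂/2)/tan(π/4+φ₁/2)] = -0.0677;  Δφ = -0.0675 rad,  Δλ = -0.1751 rad
q = Δφ/Δψ = 0.9981
d = R·√(Δφ² + q²Δλ²) = 6358·0.18732 = 1191 km

1191 km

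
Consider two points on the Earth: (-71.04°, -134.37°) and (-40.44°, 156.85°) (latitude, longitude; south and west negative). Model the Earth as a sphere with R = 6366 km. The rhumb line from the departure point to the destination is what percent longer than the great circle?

4.4%

Great circle: σ = 0.7912 rad → d_gc = Rσ = 5037.0 km
Rhumb: Δφ = +0.5341, Δλ = -1.2004, Δψ = +1.0169, q = Δφ/Δψ = 0.5252 → d_rh = R√(Δφ²+q²Δλ²) = 5260.0 km
Excess = (5260.0 − 5037.0) / 5037.0 = 223.0 / 5037.0 = 4.43% ≈ 4.4%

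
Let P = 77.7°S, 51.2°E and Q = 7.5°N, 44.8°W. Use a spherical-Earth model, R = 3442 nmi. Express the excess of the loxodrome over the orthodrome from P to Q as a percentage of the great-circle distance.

6.0%

Great circle: σ = 1.7210 rad → d_gc = Rσ = 5923.6 nmi
Rhumb: Δφ = +1.4870, Δλ = -1.6755, Δψ = +2.3592, q = Δφ/Δψ = 0.6303 → d_rh = R√(Δφ²+q²Δλ²) = 6277.8 nmi
Excess = (6277.8 − 5923.6) / 5923.6 = 354.2 / 5923.6 = 5.98% ≈ 6.0%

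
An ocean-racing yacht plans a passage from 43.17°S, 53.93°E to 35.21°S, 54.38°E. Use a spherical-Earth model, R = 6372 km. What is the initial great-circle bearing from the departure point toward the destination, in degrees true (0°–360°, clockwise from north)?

θ = atan2( sin Δλ·cos φ₂ ,  cos φ₁ sin φ₂ − sin φ₁ cos φ₂ cos Δλ )
  = atan2(+0.0064, +0.1385) = 2.65°

2.7°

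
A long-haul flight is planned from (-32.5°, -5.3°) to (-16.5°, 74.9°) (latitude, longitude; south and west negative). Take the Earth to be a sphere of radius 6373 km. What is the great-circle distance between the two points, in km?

8134 km

Haversine: a = sin²(Δφ/2)+cos φ₁ cos φ₂ sin²(Δλ/2) = 0.35488;  σ = 2·atan2(√a,√(1−a))
σ = 73.127° → d = Rσ = 6373·1.27632 = 8134 km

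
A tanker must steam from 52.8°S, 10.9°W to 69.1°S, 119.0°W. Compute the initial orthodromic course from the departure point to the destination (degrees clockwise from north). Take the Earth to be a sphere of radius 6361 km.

207.4°

θ = atan2( sin Δλ·cos φ₂ ,  cos φ₁ sin φ₂ − sin φ₁ cos φ₂ cos Δλ )
  = atan2(-0.3391, -0.6531) = 207.44°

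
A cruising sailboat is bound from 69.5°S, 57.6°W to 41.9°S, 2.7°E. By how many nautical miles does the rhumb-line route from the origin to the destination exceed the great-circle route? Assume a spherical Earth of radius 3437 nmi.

82 nmi

Great circle: cos σ = sin φ₁ sin φ₂ + cos φ₁ cos φ₂ cos Δλ,  σ = 0.7156 rad → d_gc = 2459.6 nmi
Rhumb line: Δψ = +0.9034, q = Δφ/Δψ = 0.5332, d_rh = R√(Δφ²+q²Δλ²) = 2541.9 nmi
Excess = 2541.9 − 2459.6 = 82.3 ≈ 82 nmi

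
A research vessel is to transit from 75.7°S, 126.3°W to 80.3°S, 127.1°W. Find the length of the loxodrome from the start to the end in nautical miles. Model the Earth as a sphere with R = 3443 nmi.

277 nmi

Rhumb course C = atan2(Δλ, Δψ) with Δψ = ln[tan(π/4+φ₂/2)/tan(π/4+φ₁/2)] = -0.3910, Δλ = -0.0140 → C = 182.05°
d = R·|Δφ| / |cos C| = 3443·0.08029 / 0.99936 = 277 nmi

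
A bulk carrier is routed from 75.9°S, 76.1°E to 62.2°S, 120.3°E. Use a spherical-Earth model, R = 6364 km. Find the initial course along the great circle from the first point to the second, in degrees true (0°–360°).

θ = atan2( sin Δλ·cos φ₂ ,  cos φ₁ sin φ₂ − sin φ₁ cos φ₂ cos Δλ )
  = atan2(+0.3251, +0.1088) = 71.50°

71.5°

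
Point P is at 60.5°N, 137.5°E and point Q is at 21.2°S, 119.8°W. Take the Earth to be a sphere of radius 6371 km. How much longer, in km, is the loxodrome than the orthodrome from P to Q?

409 km

Great circle: cos σ = sin φ₁ sin φ₂ + cos φ₁ cos φ₂ cos Δλ,  σ = 1.9995 rad → d_gc = 12738.7 km
Rhumb line: Δψ = -1.7133, q = Δφ/Δψ = 0.8323, d_rh = R√(Δφ²+q²Δλ²) = 13147.7 km
Excess = 13147.7 − 12738.7 = 409.0 ≈ 409 km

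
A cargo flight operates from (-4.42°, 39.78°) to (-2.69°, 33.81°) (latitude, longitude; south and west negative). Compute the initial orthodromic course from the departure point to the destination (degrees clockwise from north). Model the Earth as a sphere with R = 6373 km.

286.0°

θ = atan2( sin Δλ·cos φ₂ ,  cos φ₁ sin φ₂ − sin φ₁ cos φ₂ cos Δλ )
  = atan2(-0.1039, +0.0298) = 285.99°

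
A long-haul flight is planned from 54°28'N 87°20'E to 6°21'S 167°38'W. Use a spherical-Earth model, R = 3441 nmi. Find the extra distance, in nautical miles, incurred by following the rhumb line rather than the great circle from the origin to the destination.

248 nmi

Great circle: cos σ = sin φ₁ sin φ₂ + cos φ₁ cos φ₂ cos Δλ,  σ = 1.8130 rad → d_gc = 6238.5 nmi
Rhumb line: Δψ = -1.2492, q = Δφ/Δψ = 0.8497, d_rh = R√(Δφ²+q²Δλ²) = 6486.2 nmi
Excess = 6486.2 − 6238.5 = 247.7 ≈ 248 nmi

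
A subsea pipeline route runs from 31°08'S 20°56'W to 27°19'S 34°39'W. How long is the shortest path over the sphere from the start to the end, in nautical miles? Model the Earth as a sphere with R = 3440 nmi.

754 nmi

cos σ = sin φ₁ sin φ₂ + cos φ₁ cos φ₂ cos Δλ
      = sin(-31.13°)sin(-27.32°) + cos(-31.13°)cos(-27.32°)cos(-13.72°) = 0.9761
σ = 12.554° → d = Rσ = 3440·0.21910 = 754 nmi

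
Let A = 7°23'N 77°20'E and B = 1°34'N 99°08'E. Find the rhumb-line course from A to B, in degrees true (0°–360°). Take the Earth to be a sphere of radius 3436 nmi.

Meridional parts: M(φ₁)=+0.1292, M(φ₂)=+0.0273 → ΔM = -0.1019;  Δλ = +0.3805 rad
tan C = Δλ / ΔM = -3.7348 → C = 104.99°

105.0°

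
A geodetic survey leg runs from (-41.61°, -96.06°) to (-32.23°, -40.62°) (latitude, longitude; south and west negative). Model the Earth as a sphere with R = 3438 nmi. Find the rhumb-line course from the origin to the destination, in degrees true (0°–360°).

Δψ = ln[tan(π/4+φ₂/2)/tan(π/4+φ₁/2)] = +0.2053
Δλ = +0.9676 rad (taken the short way round)
course = atan2(Δλ, Δψ) = 78.02°

78.0°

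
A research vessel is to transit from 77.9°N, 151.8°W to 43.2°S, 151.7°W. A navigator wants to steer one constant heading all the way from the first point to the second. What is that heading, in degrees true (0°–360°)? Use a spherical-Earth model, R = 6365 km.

180.0°

Δψ = ln[tan(π/4+φ₂/2)/tan(π/4+φ₁/2)] = -3.0821
Δλ = +0.0017 rad (taken the short way round)
course = atan2(Δλ, Δψ) = 179.97°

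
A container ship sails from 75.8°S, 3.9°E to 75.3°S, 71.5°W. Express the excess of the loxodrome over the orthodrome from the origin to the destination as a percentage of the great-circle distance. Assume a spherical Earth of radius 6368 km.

Great circle: σ = 0.3065 rad → d_gc = Rσ = 1951.6 km
Rhumb: Δφ = +0.0087, Δλ = -1.3160, Δψ = +0.0350, q = Δφ/Δψ = 0.2495 → d_rh = R√(Δφ²+q²Δλ²) = 2091.7 km
Excess = (2091.7 − 1951.6) / 1951.6 = 140.1 / 1951.6 = 7.18% ≈ 7.2%

7.2%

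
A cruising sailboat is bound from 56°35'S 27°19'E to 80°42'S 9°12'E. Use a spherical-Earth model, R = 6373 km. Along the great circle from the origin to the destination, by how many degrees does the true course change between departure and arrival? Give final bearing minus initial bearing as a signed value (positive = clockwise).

+17.3°

At departure: θ₁ = atan2(sin Δλ cos φ₂, cos φ₁ sin φ₂ − sin φ₁ cos φ₂ cos Δλ) = 186.90°
At arrival: θ₂ = atan2(sin Δλ cos φ₁, −cos φ₂ sin φ₁ + sin φ₂ cos φ₁ cos Δλ) = 204.17°
Δθ = θ₂ − θ₁ = +17.3°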